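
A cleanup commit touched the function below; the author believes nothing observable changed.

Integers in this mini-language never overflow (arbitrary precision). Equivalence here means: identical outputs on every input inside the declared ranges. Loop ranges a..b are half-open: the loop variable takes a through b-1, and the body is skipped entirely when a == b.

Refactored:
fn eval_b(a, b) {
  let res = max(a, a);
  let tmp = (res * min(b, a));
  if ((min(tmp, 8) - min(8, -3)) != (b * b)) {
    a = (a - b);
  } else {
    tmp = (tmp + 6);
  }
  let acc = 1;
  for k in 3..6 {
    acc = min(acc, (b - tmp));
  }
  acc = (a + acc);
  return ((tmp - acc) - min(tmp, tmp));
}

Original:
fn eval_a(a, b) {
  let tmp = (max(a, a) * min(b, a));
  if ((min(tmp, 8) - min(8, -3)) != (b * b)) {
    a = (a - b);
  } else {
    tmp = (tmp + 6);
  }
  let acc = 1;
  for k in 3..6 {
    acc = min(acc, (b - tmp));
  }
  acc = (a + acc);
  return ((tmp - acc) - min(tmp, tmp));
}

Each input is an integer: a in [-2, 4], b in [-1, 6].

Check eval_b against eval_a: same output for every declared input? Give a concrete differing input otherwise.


This is a faithful refactor — statement counts differ; local variable names differ, but the computed results match everywhere.
One worked example (a=0, b=4) — eval_a: tmp = 0; ((min(tmp, 8) - min(8, -3)) != (b * b)) -> true; a = -4; acc = 1; [k=3]; acc = 1; [k=4]; acc = 1; [k=5]; acc = 1; acc = -3; return 3; eval_b: res = 0; tmp = 0; ((min(tmp, 8) - min(8, -3)) != (b * b)) -> true; a = -4; acc = 1; [k=3]; acc = 1; [k=4]; acc = 1; [k=5]; acc = 1; acc = -3; return 3; agreement on 3.
Checked all 56 inputs in the declared domain: the outputs agree on every one.
verdict: equivalent


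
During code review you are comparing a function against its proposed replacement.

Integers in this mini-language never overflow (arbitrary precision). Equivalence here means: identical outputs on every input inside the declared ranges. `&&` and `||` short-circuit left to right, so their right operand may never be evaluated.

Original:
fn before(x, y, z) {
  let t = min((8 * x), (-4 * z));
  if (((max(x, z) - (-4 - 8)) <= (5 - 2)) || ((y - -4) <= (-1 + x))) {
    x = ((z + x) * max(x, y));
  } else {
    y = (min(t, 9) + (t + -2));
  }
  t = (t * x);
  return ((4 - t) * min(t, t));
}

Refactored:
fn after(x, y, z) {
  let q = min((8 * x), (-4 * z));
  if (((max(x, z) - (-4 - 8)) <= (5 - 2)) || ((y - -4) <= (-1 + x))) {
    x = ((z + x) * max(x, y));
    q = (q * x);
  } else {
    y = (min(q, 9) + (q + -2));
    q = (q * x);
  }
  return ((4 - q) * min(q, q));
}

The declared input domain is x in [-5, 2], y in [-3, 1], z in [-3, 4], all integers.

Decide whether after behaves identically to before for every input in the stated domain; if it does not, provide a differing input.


This is a faithful refactor — local variable names differ; also arithmetic usage differs; also statement counts differ, but the computed results match everywhere.
Tracing x=-3, y=-3, z=2: before: t = -24; (((max(x, z) - (-4 - 8)) <= (5 - 2)) || ((y - -4) <= (-1 + x))) -> false; y = -50; t = 72; return -4896 | after: q = -24; (((max(x, z) - (-4 - 8)) <= (5 - 2)) || ((y - -4) <= (-1 + x))) -> false; y = -50; q = 72; return -4896 — matching result -4896.
Sweeping the whole domain (320 inputs) finds no disagreement.
verdict: equivalent


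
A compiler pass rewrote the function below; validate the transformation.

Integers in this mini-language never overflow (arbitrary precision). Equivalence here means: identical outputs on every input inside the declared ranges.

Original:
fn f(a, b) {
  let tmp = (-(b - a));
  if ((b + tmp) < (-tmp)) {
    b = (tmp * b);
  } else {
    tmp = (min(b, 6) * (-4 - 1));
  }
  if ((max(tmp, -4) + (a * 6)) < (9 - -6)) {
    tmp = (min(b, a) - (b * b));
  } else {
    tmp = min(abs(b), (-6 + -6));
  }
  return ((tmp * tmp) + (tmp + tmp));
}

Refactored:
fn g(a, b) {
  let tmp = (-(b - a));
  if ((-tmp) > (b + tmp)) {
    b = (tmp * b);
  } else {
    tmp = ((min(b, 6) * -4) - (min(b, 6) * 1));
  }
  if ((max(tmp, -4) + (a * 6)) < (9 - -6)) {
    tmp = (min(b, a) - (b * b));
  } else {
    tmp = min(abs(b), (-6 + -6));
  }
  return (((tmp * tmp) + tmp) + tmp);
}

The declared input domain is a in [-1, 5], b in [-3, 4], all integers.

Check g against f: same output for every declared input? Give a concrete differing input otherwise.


The two are interchangeable: min/max/abs usage differs; also arithmetic usage differs; also constant usage differs; also comparison usage differs, and every declared input agrees.
One worked example (a=4, b=-3) — f: tmp becomes 7; next ((b + tmp) < (-tmp)) evaluates to false; next tmp becomes 15; next ((max(tmp, -4) + (a * 6)) < (9 - -6)) evaluates to false; next tmp becomes -12; next final value 120; g: tmp becomes 7; next ((-tmp) > (b + tmp)) evaluates to false; next tmp becomes 15; next ((max(tmp, -4) + (a * 6)) < (9 - -6)) evaluates to false; next tmp becomes -12; next final value 120; agreement on 120.
Checked all 56 inputs in the declared domain: the outputs agree on every one.
verdict: equivalent


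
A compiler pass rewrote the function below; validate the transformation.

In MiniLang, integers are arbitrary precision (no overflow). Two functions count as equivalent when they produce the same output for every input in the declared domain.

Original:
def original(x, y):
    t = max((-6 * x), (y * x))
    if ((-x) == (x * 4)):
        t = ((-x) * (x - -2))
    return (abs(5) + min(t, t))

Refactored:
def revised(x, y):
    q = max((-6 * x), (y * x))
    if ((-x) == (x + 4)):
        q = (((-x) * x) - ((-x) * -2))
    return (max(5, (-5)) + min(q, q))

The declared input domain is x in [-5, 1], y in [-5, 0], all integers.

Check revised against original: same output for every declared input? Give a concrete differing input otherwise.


Not equivalent: x=-2, y=-5 separates them (17 vs 5).
original: t becomes 12; next ((-x) == (x * 4)) evaluates to false; next final value 17
revised: q becomes 12; next ((-x) == (x + 4)) evaluates to true; next q becomes 0; next final value 5
verdict: not equivalent; witness: x=-2, y=-5


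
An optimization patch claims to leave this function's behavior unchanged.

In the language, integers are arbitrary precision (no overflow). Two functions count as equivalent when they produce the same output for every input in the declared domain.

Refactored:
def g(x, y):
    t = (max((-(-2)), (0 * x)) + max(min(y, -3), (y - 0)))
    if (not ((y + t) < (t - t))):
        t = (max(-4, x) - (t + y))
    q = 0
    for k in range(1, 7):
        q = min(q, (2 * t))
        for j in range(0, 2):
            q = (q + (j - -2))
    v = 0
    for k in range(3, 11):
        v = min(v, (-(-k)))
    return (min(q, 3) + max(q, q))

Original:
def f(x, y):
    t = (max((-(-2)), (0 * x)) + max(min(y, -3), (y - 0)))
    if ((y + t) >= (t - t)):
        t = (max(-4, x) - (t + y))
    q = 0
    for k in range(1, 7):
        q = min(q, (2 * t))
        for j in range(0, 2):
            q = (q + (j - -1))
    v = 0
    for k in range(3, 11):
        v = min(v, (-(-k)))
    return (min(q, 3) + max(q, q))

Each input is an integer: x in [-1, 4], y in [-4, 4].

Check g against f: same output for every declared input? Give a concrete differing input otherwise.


Not equivalent: x=-1, y=-4 separates them (-2 vs 2).
f: t=-2, then ((y + t) >= (t - t)) is false, then q=0, then (k=1), then q=-4, then (j=0), then q=-3, then (j=1), then q=-1, then (k=2), then q=-4, then (j=0), then q=-3, then (j=1), then q=-1, then (k=3), then q=-4, then (j=0), then q=-3, then (j=1), then q=-1, then (k=4), then q=-4, then (j=0), then q=-3, then (j=1), then q=-1, then (k=5), then q=-4, then (j=0), then q=-3, then (j=1), then q=-1, then (k=6), then q=-4, then (j=0), then q=-3, then (j=1), then q=-1, then v=0, then (k=3), then v=0, then (k=4), then v=0, then (k=5), then v=0, then (k=6), then v=0, then (k=7), then v=0, then (k=8), then v=0, then (k=9), then v=0, then (k=10), then v=0, then returns -2
g: t=-2, then (not ((y + t) < (t - t))) is false, then q=0, then (k=1), then q=-4, then (j=0), then q=-2, then (j=1), then q=1, then (k=2), then q=-4, then (j=0), then q=-2, then (j=1), then q=1, then (k=3), then q=-4, then (j=0), then q=-2, then (j=1), then q=1, then (k=4), then q=-4, then (j=0), then q=-2, then (j=1), then q=1, then (k=5), then q=-4, then (j=0), then q=-2, then (j=1), then q=1, then (k=6), then q=-4, then (j=0), then q=-2, then (j=1), then q=1, then v=0, then (k=3), then v=0, then (k=4), then v=0, then (k=5), then v=0, then (k=6), then v=0, then (k=7), then v=0, then (k=8), then v=0, then (k=9), then v=0, then (k=10), then v=0, then returns 2
verdict: not equivalent; witness: x=-1, y=-4


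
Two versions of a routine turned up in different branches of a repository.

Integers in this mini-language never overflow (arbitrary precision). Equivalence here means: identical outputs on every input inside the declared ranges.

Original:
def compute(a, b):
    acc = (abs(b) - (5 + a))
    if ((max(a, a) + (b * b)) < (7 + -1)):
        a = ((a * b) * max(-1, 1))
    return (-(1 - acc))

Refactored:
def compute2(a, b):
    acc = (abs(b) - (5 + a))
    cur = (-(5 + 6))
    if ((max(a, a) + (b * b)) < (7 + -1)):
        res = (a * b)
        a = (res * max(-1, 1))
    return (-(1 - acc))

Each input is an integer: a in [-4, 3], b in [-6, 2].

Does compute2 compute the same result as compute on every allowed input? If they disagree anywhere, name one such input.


This is a faithful refactor — statement counts differ; also constant usage differs; also local variable names differ; also arithmetic usage differs, but the computed results match everywhere.
One worked example (a=0, b=0) — compute: acc=-5, then ((max(a, a) + (b * b)) < (7 + -1)) is true, then a=0, then returns -6; compute2: acc=-5, then cur=-11, then ((max(a, a) + (b * b)) < (7 + -1)) is true, then res=0, then a=0, then returns -6; agreement on -6.
Sweeping the whole domain (72 inputs) finds no disagreement.
verdict: equivalent


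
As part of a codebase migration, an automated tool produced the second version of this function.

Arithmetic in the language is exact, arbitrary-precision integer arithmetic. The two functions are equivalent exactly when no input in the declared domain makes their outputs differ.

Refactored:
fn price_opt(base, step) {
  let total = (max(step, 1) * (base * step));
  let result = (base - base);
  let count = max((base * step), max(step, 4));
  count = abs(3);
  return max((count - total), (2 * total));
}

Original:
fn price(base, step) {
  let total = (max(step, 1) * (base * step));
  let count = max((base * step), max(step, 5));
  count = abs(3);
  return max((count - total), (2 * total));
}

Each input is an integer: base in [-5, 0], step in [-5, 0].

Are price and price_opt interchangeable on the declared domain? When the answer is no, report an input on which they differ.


The edit looks behavioral (`5` became `4`), but over these ranges it never changes the outcome; all 36 inputs agree.
verdict: equivalent


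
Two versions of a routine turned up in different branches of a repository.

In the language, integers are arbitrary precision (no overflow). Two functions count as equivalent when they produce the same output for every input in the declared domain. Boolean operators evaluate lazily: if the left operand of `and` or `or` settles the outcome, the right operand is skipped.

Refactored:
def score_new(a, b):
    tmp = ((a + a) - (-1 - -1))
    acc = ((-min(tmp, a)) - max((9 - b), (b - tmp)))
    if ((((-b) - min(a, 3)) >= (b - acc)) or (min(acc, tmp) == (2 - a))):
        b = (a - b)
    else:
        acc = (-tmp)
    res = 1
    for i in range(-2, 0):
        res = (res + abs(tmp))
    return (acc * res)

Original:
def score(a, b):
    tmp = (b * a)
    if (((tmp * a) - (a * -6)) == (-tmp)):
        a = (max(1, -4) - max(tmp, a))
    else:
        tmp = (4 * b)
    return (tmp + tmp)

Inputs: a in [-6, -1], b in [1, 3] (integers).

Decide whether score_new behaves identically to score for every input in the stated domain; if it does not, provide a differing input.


Run the pair on a=-6, b=1.
score: tmp = -6; (((tmp * a) - (a * -6)) == (-tmp)) -> false; tmp = 4; return 8
score_new: tmp = -12; acc = -1; ((((-b) - min(a, 3)) >= (b - acc)) or (min(acc, tmp) == (2 - a))) -> true; b = -7; res = 1; [i=-2]; res = 13; [i=-1]; res = 25; return -25
8 vs -25 — the two versions disagree here.
verdict: not equivalent; witness: a=-6, b=1


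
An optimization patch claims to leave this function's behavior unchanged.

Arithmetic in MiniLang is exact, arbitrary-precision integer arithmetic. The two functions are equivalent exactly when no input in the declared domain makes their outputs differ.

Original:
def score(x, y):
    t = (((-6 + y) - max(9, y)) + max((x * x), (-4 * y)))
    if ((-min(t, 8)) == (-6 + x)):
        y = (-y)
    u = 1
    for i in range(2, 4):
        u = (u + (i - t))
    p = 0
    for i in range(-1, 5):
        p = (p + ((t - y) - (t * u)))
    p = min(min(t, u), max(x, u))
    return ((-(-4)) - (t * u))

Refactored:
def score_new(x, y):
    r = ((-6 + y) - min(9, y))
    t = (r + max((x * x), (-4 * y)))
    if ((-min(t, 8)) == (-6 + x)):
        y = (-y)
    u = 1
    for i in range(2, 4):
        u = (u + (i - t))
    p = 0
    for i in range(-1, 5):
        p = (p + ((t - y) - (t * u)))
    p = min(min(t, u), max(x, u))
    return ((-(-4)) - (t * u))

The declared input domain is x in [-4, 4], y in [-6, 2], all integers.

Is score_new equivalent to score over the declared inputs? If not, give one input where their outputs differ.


Evaluate both at x=-4, y=-6.
score: t := 3 | ((-min(t, 8)) == (-6 + x)): false | u := 1 | iter i=2: | u := 0 | iter i=3: | u := 0 | p := 0 | iter i=-1: | p := 9 | iter i=0: | p := 18 | iter i=1: | p := 27 | iter i=2: | p := 36 | iter i=3: | p := 45 | iter i=4: | p := 54 | p := 0 | result 4
score_new: r := -6 | t := 18 | ((-min(t, 8)) == (-6 + x)): false | u := 1 | iter i=2: | u := -15 | iter i=3: | u := -30 | p := 0 | iter i=-1: | p := 564 | iter i=0: | p := 1128 | iter i=1: | p := 1692 | iter i=2: | p := 2256 | iter i=3: | p := 2820 | iter i=4: | p := 3384 | p := -30 | result 544
4 != 544, so the rewrite changes behavior.
verdict: not equivalent; witness: x=-4, y=-6


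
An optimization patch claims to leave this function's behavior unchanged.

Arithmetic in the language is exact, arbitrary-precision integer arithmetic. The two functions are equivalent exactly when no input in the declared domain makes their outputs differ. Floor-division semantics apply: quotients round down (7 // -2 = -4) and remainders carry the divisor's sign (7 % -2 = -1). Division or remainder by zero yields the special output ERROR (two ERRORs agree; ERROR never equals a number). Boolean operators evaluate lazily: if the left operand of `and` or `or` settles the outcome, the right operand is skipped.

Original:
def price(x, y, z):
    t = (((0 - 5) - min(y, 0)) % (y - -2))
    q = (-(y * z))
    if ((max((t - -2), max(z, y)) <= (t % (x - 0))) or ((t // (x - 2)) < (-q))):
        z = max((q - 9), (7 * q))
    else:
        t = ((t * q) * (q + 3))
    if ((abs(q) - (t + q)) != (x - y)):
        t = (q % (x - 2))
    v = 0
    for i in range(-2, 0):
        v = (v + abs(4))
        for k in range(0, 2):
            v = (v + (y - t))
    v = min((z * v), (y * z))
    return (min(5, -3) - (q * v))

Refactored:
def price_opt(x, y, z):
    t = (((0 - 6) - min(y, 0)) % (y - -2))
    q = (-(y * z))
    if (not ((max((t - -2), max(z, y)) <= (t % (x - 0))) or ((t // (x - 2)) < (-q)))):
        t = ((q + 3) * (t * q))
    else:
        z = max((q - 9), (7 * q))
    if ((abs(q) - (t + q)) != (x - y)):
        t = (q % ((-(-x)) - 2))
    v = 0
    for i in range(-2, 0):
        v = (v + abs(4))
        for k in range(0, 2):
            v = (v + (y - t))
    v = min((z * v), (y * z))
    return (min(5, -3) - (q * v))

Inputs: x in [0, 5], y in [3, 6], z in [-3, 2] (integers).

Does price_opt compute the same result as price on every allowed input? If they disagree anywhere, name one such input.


The rewrite breaks on x=1, y=3, z=-1, where the results are 57 and -192.
price: t := 0 | q := 3 | ((max((t - -2), max(z, y)) <= (t % (x - 0))) or ((t // (x - 2)) < (-q))): false | t := 0 | ((abs(q) - (t + q)) != (x - y)): true | t := 0 | v := 0 | iter i=-2: | v := 4 | iter k=0: | v := 7 | iter k=1: | v := 10 | iter i=-1: | v := 14 | iter k=0: | v := 17 | iter k=1: | v := 20 | v := -20 | result 57
price_opt: t := 4 | q := 3 | (not ((max((t - -2), max(z, y)) <= (t % (x - 0))) or ((t // (x - 2)) < (-q)))): false | z := 21 | ((abs(q) - (t + q)) != (x - y)): true | t := 0 | v := 0 | iter i=-2: | v := 4 | iter k=0: | v := 7 | iter k=1: | v := 10 | iter i=-1: | v := 14 | iter k=0: | v := 17 | iter k=1: | v := 20 | v := 63 | result -192
verdict: not equivalent; witness: x=1, y=3, z=-1


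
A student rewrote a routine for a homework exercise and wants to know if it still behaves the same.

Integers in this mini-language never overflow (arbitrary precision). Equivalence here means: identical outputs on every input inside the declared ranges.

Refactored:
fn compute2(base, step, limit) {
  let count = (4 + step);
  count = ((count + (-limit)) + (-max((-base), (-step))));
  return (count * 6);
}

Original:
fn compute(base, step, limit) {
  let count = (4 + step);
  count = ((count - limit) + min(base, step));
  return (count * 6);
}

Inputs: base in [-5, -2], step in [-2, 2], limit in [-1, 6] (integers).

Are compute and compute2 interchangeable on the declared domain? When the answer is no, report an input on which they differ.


Changes here: arithmetic usage differs, min/max/abs usage differs; the full 160-point sweep finds no disagreement.
verdict: equivalent


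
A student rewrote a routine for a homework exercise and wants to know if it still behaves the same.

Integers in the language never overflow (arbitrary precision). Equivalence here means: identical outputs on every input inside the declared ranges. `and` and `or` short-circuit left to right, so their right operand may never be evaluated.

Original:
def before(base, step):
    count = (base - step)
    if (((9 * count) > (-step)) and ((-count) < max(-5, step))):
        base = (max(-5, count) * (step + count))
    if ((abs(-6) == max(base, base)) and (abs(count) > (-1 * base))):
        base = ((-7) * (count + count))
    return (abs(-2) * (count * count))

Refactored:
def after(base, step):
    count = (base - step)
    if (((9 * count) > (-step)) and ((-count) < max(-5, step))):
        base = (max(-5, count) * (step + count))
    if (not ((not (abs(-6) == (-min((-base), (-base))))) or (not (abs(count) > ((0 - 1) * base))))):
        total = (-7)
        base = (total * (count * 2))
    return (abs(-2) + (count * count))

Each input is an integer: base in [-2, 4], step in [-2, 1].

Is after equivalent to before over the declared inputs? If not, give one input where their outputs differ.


Evaluate both at base=-2, step=-2.
before: count = 0; (((9 * count) > (-step)) and ((-count) < max(-5, step))) -> false; ((abs(-6) == max(base, base)) and (abs(count) > (-1 * base))) -> false; return 0
after: count = 0; (((9 * count) > (-step)) and ((-count) < max(-5, step))) -> false; (not ((not (abs(-6) == (-min((-base), (-base))))) or (not (abs(count) > ((0 - 1) * base))))) -> false; return 2
0 vs 2 — the two versions disagree here.
verdict: not equivalent; witness: base=-2, step=-2


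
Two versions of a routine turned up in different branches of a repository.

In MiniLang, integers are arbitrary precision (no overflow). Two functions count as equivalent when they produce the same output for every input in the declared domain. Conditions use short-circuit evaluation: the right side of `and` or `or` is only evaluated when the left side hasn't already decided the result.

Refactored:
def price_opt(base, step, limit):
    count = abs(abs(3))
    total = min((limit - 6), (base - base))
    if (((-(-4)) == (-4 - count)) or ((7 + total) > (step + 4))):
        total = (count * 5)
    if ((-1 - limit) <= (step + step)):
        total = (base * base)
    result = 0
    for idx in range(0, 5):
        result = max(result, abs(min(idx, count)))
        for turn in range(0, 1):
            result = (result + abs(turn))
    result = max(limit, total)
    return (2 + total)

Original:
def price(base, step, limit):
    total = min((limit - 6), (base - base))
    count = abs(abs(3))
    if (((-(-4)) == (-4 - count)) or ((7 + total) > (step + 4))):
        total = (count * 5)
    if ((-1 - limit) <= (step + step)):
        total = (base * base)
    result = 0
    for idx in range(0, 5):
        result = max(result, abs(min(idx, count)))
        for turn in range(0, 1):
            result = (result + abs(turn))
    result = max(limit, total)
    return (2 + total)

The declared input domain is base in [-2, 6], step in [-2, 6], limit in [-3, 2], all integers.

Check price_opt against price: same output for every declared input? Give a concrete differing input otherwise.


Although same computation, different form, 486/486 inputs agree.
verdict: equivalent


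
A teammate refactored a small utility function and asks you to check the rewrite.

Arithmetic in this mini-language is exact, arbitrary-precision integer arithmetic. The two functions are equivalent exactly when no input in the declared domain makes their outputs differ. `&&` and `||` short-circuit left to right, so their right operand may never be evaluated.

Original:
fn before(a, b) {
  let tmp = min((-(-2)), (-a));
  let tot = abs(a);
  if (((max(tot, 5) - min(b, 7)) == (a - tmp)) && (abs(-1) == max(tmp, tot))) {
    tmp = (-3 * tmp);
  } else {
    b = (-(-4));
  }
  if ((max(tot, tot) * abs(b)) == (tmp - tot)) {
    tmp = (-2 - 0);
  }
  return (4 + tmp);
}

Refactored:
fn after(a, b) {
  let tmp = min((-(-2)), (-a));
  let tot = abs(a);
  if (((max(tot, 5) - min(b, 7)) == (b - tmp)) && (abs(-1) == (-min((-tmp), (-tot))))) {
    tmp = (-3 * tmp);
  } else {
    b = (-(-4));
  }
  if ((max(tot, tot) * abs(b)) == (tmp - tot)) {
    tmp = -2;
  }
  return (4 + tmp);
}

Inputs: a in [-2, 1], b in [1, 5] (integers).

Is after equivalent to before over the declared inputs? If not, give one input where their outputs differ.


Not equivalent: a=-1, b=3 separates them (5 vs 1).
before: tmp = 1; tot = 1; (((max(tot, 5) - min(b, 7)) == (a - tmp)) && (abs(-1) == max(tmp, tot))) -> false; b = 4; ((max(tot, tot) * abs(b)) == (tmp - tot)) -> false; return 5
after: tmp = 1; tot = 1; (((max(tot, 5) - min(b, 7)) == (b - tmp)) && (abs(-1) == (-min((-tmp), (-tot))))) -> true; tmp = -3; ((max(tot, tot) * abs(b)) == (tmp - tot)) -> false; return 1
verdict: not equivalent; witness: a=-1, b=3


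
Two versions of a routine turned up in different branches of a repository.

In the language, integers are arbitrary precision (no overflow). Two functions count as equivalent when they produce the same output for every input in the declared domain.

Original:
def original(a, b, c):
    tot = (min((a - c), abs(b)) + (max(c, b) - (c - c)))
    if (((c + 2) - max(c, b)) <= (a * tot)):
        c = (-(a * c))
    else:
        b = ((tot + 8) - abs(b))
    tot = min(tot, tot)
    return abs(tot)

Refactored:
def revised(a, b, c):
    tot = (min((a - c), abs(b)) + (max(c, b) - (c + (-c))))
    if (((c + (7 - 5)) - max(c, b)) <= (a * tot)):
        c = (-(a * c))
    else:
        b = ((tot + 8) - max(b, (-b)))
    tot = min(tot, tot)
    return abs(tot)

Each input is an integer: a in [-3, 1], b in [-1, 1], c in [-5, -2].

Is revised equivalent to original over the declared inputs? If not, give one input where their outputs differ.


The two are interchangeable: min/max/abs usage differs, and arithmetic usage differs, and constant usage differs, and every declared input agrees.
Spot check at a=-3, b=0, c=-2 — original: tot := -1 | (((c + 2) - max(c, b)) <= (a * tot)): true | c := -6 | tot := -1 | result 1. revised: tot := -1 | (((c + (7 - 5)) - max(c, b)) <= (a * tot)): true | c := -6 | tot := -1 | result 1. Both give 1.
Across all 60 domain points the two functions coincide.
verdict: equivalent


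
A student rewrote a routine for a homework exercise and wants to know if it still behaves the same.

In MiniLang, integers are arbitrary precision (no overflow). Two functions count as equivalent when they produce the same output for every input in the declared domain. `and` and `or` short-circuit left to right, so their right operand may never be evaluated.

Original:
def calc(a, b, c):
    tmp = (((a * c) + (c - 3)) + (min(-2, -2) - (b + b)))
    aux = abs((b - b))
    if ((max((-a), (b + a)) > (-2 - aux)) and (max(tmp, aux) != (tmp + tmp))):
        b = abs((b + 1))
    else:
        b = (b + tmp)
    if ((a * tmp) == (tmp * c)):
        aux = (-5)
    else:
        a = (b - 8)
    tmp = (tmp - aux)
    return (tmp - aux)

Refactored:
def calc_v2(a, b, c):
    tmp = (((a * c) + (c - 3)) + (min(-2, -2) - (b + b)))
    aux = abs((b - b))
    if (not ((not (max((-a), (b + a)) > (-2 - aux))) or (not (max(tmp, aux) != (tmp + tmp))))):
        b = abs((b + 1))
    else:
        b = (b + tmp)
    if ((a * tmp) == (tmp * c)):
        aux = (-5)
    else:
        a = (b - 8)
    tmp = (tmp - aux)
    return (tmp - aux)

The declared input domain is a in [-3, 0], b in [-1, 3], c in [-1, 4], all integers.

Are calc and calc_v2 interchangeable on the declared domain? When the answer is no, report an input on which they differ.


Although boolean connective usage differs, 120/120 inputs agree.
verdict: equivalent


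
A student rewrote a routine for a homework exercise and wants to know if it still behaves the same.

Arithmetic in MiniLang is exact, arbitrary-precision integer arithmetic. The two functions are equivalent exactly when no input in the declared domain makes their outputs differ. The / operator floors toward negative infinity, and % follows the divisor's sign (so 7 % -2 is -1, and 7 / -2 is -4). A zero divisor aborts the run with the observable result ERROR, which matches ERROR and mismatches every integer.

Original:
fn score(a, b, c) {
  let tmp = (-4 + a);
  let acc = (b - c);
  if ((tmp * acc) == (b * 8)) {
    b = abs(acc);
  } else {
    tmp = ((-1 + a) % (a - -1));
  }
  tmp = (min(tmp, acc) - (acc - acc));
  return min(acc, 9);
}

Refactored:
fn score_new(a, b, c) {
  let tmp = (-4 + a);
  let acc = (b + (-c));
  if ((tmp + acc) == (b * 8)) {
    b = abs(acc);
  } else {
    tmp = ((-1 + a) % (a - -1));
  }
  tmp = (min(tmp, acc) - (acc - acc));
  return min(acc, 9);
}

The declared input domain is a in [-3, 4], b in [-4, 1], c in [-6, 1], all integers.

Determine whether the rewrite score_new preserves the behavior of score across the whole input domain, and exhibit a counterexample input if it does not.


Not equivalent: a=-1, b=0, c=-5 separates them (ERROR vs 5).
score: tmp = -5; acc = 5; ((tmp * acc) == (b * 8)) -> false; division by zero -> ERROR
score_new: tmp = -5; acc = 5; ((tmp + acc) == (b * 8)) -> true; b = 5; tmp = -5; return 5
verdict: not equivalent; witness: a=-1, b=0, c=-5


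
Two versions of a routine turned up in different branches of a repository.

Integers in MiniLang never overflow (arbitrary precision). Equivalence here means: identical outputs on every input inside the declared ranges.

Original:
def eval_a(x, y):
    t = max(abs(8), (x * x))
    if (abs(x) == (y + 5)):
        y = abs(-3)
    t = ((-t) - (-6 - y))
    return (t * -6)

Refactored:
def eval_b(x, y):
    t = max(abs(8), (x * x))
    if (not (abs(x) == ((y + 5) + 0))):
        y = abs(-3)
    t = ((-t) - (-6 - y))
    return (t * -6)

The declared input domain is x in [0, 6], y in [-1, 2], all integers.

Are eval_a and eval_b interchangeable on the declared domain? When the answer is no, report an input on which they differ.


Take x=0, y=-1.
eval_a: t := 8 | (abs(x) == (y + 5)): false | t := -3 | result 18
eval_b: t := 8 | (not (abs(x) == ((y + 5) + 0))): true | y := 3 | t := 1 | result -6
18 against -6: the behavior changed.
verdict: not equivalent; witness: x=0, y=-1


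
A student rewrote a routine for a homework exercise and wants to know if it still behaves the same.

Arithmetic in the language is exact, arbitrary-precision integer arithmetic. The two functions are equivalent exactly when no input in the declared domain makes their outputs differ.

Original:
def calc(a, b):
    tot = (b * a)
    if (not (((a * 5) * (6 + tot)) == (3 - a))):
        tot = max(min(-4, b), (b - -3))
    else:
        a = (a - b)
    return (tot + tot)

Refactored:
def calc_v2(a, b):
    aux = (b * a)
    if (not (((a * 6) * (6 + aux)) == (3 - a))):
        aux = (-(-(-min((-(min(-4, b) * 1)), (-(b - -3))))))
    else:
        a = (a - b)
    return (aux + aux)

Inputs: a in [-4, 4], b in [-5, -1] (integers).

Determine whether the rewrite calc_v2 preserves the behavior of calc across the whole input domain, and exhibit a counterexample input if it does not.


Equivalent. The one real change (`5` became `6`) has no effect anywhere in the declared ranges.
Every one of the 45 inputs gives matching results.
Spot check at a=0, b=-4 — calc: tot := 0 | (not (((a * 5) * (6 + tot)) == (3 - a))): true | tot := -1 | result -2. calc_v2: aux := 0 | (not (((a * 6) * (6 + aux)) == (3 - a))): true | aux := -1 | result -2. Both give -2.
verdict: equivalent


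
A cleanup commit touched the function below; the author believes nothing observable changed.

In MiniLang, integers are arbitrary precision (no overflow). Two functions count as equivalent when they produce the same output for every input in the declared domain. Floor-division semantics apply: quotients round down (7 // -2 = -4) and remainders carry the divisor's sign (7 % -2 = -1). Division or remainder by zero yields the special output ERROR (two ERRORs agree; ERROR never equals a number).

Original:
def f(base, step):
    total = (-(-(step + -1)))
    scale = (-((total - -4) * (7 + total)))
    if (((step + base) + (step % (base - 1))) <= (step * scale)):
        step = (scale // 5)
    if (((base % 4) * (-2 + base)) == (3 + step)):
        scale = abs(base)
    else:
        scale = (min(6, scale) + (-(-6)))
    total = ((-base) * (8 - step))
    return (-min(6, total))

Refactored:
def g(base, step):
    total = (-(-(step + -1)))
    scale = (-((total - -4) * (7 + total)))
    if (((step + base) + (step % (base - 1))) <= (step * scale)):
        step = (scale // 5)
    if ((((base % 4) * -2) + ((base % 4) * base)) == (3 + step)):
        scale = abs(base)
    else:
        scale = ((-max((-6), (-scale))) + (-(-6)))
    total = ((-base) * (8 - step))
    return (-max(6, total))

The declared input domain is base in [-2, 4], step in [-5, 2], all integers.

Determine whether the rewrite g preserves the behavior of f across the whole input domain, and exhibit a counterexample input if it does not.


base=-2, step=-5 yields -6 from f but -26 from g.
verdict: not equivalent; witness: base=-2, step=-5


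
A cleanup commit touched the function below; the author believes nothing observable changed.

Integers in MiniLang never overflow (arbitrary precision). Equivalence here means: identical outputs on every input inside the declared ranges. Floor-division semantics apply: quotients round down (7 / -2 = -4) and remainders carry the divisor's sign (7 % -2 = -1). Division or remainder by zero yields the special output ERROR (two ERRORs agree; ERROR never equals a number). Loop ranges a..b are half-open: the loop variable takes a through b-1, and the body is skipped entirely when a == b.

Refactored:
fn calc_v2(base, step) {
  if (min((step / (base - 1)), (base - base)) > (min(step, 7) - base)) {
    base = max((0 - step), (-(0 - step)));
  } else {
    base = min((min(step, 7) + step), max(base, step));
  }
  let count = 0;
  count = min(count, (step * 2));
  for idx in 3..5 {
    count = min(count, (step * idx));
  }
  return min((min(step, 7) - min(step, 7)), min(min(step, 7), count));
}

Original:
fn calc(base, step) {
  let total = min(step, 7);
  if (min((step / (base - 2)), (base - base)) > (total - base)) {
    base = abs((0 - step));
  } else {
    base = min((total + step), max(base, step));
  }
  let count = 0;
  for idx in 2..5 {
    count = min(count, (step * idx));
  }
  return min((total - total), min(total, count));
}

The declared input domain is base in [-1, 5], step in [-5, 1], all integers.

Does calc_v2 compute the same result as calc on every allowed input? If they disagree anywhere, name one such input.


Run the pair on base=1, step=-5.
calc: total=-5, then (min((step / (base - 2)), (base - base)) > (total - base)) is true, then base=5, then count=0, then (idx=2), then count=-10, then (idx=3), then count=-15, then (idx=4), then count=-20, then returns -20
calc_v2: a zero divisor aborts: ERROR
-20 and ERROR differ, so these are not the same function on this domain.
verdict: not equivalent; witness: base=1, step=-5


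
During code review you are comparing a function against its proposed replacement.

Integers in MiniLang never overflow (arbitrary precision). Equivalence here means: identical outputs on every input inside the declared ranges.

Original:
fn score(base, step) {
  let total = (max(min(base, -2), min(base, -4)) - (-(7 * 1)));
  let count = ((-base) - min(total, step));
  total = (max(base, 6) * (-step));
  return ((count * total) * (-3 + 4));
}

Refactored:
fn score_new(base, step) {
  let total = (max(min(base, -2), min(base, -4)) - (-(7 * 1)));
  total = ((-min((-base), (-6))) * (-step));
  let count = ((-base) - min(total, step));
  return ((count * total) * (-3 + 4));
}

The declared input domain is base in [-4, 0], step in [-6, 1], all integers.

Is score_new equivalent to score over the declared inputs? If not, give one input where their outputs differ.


Evaluate both at base=-4, step=1.
score: total=3, then count=3, then total=-6, then returns -18
score_new: total=3, then total=-6, then count=10, then returns -60
-18 and -60 differ, so these are not the same function on this domain.
verdict: not equivalent; witness: base=-4, step=1


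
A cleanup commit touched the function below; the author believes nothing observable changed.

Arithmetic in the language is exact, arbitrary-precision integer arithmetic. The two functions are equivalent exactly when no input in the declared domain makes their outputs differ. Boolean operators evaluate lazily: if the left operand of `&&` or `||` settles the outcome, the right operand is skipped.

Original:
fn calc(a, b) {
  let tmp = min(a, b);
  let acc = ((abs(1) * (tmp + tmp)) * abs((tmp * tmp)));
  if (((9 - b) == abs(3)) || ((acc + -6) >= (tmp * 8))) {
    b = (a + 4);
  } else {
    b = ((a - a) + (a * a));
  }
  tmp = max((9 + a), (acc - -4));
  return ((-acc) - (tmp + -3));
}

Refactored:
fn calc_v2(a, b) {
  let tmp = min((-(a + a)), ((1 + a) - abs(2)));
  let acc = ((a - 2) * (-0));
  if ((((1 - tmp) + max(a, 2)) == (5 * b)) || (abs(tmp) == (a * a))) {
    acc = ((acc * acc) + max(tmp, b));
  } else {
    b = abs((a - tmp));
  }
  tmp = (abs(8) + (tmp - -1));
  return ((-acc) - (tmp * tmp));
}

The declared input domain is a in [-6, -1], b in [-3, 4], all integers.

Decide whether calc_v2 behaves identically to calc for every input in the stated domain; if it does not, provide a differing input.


The rewrite breaks on a=-6, b=-3, where the results are 432 and -4.
calc: tmp := -6 | acc := -432 | (((9 - b) == abs(3)) || ((acc + -6) >= (tmp * 8))): false | b := 36 | tmp := 3 | result 432
calc_v2: tmp := -7 | acc := 0 | ((((1 - tmp) + max(a, 2)) == (5 * b)) || (abs(tmp) == (a * a))): false | b := 1 | tmp := 2 | result -4
verdict: not equivalent; witness: a=-6, b=-3


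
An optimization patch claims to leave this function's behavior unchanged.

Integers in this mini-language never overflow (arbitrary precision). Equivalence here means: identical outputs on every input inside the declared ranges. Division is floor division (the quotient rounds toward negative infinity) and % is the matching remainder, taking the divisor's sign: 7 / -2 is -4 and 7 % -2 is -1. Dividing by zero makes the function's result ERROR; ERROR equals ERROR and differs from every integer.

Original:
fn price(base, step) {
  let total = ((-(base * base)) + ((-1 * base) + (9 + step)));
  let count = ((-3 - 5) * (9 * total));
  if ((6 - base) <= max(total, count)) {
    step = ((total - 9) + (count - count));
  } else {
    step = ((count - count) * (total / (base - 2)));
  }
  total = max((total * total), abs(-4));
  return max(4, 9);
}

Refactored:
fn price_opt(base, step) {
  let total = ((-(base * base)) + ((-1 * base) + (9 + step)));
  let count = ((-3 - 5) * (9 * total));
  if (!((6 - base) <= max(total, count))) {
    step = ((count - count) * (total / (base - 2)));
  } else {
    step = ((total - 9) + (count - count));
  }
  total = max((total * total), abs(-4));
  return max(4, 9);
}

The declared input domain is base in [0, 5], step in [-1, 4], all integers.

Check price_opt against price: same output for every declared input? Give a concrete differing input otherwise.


Changes here: boolean connective usage differs; the full 36-point sweep finds no disagreement.
verdict: equivalent


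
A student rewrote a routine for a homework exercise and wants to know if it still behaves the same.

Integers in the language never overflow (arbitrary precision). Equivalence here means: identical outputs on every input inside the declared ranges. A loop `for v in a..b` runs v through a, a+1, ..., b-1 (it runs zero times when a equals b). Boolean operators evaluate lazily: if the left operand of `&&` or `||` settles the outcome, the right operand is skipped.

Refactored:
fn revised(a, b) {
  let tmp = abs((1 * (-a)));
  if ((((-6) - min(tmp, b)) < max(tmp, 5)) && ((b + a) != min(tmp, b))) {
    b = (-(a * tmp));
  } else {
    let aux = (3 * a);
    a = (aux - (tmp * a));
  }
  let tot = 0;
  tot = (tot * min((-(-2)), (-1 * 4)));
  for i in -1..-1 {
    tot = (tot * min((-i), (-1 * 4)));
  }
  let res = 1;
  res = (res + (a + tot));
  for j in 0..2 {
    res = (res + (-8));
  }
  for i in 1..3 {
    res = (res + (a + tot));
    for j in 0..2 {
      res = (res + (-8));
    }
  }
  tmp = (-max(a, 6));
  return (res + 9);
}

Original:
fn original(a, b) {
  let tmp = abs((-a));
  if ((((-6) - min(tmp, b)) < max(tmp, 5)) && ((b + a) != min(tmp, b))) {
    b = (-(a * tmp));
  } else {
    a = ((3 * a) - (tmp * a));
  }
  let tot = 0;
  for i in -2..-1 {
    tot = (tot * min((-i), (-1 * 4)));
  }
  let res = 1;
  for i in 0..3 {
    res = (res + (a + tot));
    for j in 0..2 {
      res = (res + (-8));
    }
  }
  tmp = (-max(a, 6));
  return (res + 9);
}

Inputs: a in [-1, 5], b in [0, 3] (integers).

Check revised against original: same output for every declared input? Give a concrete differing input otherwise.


Changes here: loop structure differs, local variable names differ, min/max/abs usage differs, constant usage differs, arithmetic usage differs, statement counts differ; the full 28-point sweep finds no disagreement.
verdict: equivalent


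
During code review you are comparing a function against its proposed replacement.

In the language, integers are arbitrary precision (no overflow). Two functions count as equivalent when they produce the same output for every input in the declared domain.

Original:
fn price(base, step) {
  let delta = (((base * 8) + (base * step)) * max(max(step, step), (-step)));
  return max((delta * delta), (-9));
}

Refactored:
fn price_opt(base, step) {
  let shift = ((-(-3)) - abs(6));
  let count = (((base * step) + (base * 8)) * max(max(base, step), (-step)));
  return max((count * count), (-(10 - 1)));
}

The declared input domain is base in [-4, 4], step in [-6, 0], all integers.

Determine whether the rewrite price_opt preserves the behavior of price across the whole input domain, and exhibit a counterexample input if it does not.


Take base=1, step=0.
price: delta := 0 | result 0
price_opt: shift := -3 | count := 8 | result 64
0 and 64 differ, so these are not the same function on this domain.
verdict: not equivalent; witness: base=1, step=0


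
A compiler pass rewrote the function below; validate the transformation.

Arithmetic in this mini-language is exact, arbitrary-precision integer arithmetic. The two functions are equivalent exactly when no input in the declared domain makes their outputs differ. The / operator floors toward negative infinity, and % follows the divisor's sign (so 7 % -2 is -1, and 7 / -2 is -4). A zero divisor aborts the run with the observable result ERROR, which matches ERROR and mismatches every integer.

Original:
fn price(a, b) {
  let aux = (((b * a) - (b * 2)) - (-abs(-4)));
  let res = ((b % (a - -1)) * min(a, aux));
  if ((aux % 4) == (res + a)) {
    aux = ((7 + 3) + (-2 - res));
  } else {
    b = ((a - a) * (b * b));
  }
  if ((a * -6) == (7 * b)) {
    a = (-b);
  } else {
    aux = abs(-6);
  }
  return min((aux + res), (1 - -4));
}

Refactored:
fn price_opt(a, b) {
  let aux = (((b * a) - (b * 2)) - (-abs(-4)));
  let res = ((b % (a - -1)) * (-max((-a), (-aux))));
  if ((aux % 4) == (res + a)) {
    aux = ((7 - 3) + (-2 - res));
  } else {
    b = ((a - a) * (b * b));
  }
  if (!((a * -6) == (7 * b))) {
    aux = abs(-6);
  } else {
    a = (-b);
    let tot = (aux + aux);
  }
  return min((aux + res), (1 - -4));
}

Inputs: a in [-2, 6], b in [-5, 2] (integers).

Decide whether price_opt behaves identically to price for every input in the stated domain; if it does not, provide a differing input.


Try a=0, b=0.
price: aux := 4 | res := 0 | ((aux % 4) == (res + a)): true | aux := 8 | ((a * -6) == (7 * b)): true | a := 0 | result 5
price_opt: aux := 4 | res := 0 | ((aux % 4) == (res + a)): true | aux := 2 | (!((a * -6) == (7 * b))): false | a := 0 | tot := 4 | result 2
5 != 2, so the rewrite changes behavior.
verdict: not equivalent; witness: a=0, b=0
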